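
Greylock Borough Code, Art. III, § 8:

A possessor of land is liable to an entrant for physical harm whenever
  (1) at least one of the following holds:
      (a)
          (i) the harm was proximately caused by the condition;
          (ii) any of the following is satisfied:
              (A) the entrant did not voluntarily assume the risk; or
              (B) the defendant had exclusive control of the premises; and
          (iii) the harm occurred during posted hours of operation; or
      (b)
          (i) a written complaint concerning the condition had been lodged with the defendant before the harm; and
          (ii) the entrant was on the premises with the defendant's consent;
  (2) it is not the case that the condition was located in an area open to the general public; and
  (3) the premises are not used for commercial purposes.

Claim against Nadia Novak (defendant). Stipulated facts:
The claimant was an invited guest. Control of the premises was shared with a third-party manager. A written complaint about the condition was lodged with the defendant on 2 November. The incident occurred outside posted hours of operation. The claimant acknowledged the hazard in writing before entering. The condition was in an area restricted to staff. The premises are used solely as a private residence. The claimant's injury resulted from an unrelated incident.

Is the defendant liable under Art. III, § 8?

(i) proximate cause — fails.
(A) no assumed risk — fails.
(B) exclusive control — fails.
(ii): F OR F → false.
(iii) during posted hours — not satisfied.
So (a) is not satisfied (F AND F AND F).
(i) complaint lodged — satisfied.
(ii) consent to enter — met.
So (b) is satisfied (T AND T).
(1): F OR T → true.
(2) not (public area) — satisfied.
(3) not (commercial use) — met.
Overall = T AND T AND T = true.

Yes — liable.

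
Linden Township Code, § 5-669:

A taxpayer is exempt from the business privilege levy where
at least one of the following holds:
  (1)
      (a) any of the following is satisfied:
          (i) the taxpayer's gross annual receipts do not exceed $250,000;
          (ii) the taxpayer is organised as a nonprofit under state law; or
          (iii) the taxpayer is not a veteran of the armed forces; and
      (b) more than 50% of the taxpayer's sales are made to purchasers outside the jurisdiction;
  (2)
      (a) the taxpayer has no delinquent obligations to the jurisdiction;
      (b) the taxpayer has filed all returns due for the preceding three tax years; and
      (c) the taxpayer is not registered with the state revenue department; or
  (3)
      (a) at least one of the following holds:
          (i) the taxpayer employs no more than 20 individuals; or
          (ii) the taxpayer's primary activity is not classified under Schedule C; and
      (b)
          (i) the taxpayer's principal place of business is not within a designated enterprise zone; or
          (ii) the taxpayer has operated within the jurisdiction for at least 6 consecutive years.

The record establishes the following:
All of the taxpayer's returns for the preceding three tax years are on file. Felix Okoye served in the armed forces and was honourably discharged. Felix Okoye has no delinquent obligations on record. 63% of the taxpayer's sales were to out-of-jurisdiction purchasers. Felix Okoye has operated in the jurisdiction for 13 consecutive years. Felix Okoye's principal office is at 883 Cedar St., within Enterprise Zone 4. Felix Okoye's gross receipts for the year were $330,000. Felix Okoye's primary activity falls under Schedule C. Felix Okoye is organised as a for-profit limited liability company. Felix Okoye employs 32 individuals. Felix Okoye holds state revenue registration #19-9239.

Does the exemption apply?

(i) receipts ≤ $250,000 — not satisfied.
(ii) nonprofit — not satisfied.
(iii) not (veteran) — not satisfied.
(a) = F OR F OR F = false.
(b) >50% out-of-jur. sales — holds.
(1): F AND T → false.
(a) no delinquency — met.
(b) returns current — holds.
(c) not (state-registered) — not met.
So (2) is not satisfied (T AND T AND F).
(i) ≤ 20 employees — fails.
(ii) not (Schedule C activity) — not met.
So (a) is not satisfied (F OR F).
(i) not (in enterprise zone) — not satisfied.
(ii) ≥ 6 yrs in jurisdiction — satisfied.
(b) = F OR T = true.
So (3) is not satisfied (F AND T).
Overall = F OR F OR F = false.

No — not exempt.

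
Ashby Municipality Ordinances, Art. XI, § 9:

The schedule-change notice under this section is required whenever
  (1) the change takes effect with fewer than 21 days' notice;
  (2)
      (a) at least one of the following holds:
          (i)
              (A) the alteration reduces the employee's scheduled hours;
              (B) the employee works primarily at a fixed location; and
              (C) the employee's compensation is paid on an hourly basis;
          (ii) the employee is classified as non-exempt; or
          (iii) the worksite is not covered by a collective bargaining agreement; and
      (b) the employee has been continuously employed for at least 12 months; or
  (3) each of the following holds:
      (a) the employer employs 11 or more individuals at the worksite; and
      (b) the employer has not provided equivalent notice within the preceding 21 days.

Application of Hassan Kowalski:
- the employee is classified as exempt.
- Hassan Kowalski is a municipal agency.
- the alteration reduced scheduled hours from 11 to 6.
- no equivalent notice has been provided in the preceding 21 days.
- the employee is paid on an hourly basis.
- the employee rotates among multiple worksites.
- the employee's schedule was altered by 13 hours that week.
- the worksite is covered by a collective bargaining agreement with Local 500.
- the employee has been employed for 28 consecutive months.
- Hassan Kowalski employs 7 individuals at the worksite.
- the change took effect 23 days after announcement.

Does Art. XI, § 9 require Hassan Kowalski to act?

(1) < 21 days' notice — not met.
(A) hours reduced — holds.
(B) fixed location — fails.
(C) hourly-paid — holds.
(i): T AND F AND T → false.
(ii) non-exempt — fails.
(iii) no CBA — fails.
(a): F OR F OR F → false.
(b) tenure ≥ 12 mo. — satisfied.
(2) = F AND T = false.
(a) ≥ 11 at site — not satisfied.
(b) no recent notice — holds.
So (3) is not satisfied (F AND T).
Overall = F OR F OR F = false.

No — not required.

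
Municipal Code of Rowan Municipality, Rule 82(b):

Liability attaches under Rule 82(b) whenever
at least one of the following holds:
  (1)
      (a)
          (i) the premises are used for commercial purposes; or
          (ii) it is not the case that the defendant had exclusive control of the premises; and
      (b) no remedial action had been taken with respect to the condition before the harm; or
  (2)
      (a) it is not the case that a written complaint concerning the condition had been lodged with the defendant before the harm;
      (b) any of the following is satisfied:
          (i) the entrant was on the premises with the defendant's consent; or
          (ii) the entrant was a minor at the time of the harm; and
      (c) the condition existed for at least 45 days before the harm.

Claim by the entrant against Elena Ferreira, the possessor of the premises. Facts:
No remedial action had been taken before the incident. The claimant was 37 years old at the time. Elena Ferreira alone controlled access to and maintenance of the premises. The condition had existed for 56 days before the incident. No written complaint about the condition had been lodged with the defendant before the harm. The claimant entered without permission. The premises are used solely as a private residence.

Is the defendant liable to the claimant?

No — not liable.

(i) commercial use — fails.
(ii) not (exclusive control) — not satisfied.
(a): F OR F → false.
(b) no remedial action — satisfied.
(1): F AND T → false.
(a) not (complaint lodged) — satisfied.
(i) consent to enter — fails.
(ii) entrant a minor — not met.
(b) = F OR F = false.
(c) condition ≥45 days old — holds.
(2): T AND F AND T → false.
Overall: F OR F → false.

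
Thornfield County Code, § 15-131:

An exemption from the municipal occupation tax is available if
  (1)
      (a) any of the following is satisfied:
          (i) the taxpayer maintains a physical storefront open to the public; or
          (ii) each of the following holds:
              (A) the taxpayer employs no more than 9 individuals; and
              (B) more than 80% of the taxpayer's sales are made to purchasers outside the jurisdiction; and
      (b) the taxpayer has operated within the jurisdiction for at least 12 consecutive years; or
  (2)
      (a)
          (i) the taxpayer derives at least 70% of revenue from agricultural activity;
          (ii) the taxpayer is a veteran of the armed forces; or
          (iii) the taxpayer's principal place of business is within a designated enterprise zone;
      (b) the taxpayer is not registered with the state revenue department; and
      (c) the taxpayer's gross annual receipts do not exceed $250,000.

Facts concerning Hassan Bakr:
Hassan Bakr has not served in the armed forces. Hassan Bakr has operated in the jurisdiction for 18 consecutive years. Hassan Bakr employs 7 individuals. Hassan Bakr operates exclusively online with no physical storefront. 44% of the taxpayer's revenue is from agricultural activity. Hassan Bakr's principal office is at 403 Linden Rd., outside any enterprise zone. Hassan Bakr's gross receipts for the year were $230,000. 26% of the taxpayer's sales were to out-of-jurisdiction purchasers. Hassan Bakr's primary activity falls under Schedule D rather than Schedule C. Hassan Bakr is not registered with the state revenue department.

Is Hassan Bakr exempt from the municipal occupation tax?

(i) has storefront — not satisfied.
(A) ≤ 9 employees — met.
(B) >80% out-of-jur. sales — not satisfied.
(ii): T AND F → false.
So (a) is not satisfied (F OR F).
(b) ≥ 12 yrs in jurisdiction — met.
(1): F AND T → false.
(i) ≥70% agricultural — not met.
(ii) veteran — fails.
(iii) in enterprise zone — not satisfied.
So (a) is not satisfied (F OR F OR F).
(b) not (state-registered) — satisfied.
(c) receipts ≤ $250,000 — met.
(2): F AND T AND T → false.
Overall = F OR F = false.

No — not exempt.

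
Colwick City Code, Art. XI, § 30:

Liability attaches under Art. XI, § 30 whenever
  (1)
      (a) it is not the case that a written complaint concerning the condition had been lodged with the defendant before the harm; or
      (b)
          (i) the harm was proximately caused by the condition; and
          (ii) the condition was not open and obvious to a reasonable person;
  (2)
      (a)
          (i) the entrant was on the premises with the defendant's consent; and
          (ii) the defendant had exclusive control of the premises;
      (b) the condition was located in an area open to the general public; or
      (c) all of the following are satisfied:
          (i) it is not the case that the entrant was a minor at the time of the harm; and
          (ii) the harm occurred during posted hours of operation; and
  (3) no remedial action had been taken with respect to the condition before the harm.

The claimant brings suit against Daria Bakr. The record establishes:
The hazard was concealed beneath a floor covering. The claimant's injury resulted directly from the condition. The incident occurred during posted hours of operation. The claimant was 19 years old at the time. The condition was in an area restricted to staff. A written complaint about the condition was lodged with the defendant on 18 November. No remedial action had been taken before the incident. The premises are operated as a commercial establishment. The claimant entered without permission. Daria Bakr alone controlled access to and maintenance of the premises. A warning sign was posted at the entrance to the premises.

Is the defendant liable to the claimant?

(a) not (complaint lodged) — not met.
(i) proximate cause — holds.
(ii) not open/obvious — satisfied.
(b): T AND T → true.
(1) = F OR T = true.
(i) consent to enter — not satisfied.
(ii) exclusive control — holds.
(a) = F AND T = false.
(b) public area — not met.
(i) not (entrant a minor) — met.
(ii) during posted hours — holds.
So (c) is satisfied (T AND T).
(2): F OR F OR T → true.
(3) no remedial action — met.
Overall: T AND T AND T → true.

Yes — liable.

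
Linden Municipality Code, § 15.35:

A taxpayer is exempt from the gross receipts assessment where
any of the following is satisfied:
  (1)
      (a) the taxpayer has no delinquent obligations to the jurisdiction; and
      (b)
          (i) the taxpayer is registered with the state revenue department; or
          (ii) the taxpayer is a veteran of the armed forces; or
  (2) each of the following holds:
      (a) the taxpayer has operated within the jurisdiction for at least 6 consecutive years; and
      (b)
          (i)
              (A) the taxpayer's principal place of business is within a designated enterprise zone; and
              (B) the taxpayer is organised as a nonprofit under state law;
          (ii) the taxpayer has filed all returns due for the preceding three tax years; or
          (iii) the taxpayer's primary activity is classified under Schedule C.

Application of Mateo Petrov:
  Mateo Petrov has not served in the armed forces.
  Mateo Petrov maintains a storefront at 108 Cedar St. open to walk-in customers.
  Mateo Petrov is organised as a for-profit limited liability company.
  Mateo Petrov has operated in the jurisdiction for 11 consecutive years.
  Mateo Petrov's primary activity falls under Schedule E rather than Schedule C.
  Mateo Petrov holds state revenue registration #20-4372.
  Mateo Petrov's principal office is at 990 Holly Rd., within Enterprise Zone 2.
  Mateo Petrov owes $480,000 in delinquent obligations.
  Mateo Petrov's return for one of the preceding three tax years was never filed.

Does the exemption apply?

(a) no delinquency — not satisfied.
(i) state-registered — satisfied.
(ii) veteran — fails.
(b): T OR F → true.
(1): F AND T → false.
(a) ≥ 6 yrs in jurisdiction — met.
(A) in enterprise zone — holds.
(B) nonprofit — not met.
So (i) is not satisfied (T AND F).
(ii) returns current — fails.
(iii) Schedule C activity — not satisfied.
(b) = F OR F OR F = false.
So (2) is not satisfied (T AND F).
So Overall is not satisfied (F OR F).

No — not exempt.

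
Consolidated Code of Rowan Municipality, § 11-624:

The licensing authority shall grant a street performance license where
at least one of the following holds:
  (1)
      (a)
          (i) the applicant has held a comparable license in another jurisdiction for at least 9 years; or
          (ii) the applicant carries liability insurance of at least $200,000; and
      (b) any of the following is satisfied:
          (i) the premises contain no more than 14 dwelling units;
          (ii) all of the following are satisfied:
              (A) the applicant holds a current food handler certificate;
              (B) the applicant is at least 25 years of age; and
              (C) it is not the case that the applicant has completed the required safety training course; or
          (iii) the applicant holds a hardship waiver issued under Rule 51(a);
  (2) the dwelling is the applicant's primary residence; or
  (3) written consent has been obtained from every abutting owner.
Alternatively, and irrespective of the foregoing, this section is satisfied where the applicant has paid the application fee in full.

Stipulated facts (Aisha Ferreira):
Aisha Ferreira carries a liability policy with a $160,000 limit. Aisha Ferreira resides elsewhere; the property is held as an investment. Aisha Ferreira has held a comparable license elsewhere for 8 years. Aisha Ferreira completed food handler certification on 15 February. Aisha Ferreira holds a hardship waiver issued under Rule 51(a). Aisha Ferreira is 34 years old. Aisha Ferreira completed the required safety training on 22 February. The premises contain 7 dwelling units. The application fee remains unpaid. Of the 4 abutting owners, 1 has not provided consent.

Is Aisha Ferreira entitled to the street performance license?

No — denied.

(i) prior license ≥ 9 yr — fails.
(ii) insurance ≥ $200,000 — not satisfied.
So (a) is not satisfied (F OR F).
(i) ≤ 14 units — holds.
(A) food handler cert. — holds.
(B) age ≥ 25 — met.
(C) not (safety training) — fails.
So (ii) is not satisfied (T AND T AND F).
(iii) hardship waiver — satisfied.
(b): T OR F OR T → true.
(1) = F AND T = false.
(2) primary residence — not satisfied.
(3) all abutters consent — fails.
Overall = F OR F OR F = false.
Exception (fee paid) — not satisfied.
Result: main false OR exception false → false.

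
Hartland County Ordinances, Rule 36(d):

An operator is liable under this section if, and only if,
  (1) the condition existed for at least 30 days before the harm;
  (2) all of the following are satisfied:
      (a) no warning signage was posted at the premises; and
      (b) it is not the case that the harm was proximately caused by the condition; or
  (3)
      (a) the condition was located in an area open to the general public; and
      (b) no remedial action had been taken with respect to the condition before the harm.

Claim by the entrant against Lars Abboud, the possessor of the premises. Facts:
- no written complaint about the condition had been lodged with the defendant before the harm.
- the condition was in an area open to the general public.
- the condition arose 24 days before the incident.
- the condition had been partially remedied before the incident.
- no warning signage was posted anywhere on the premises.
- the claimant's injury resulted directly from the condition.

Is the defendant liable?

No — not liable.

(1) condition ≥30 days old — not met.
(a) no signage posted — holds.
(b) not (proximate cause) — not met.
So (2) is not satisfied (T AND F).
(a) public area — met.
(b) no remedial action — not met.
(3): T AND F → false.
Overall = F OR F OR F = false.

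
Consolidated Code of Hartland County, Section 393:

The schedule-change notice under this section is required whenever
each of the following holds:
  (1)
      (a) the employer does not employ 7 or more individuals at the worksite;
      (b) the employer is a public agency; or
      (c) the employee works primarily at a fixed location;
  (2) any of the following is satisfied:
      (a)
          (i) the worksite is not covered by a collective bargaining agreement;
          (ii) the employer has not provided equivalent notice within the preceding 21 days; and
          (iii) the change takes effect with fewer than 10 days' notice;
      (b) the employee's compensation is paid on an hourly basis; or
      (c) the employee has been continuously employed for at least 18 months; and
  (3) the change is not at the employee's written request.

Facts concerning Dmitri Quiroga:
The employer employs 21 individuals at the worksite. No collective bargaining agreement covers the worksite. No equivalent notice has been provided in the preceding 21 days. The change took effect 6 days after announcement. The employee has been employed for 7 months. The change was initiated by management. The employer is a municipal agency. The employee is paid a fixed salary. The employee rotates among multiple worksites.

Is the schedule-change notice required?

Yes — required.

(a) not (≥ 7 at site) — not satisfied.
(b) public agency — met.
(c) fixed location — not satisfied.
(1): F OR T OR F → true.
(i) no CBA — met.
(ii) no recent notice — met.
(iii) < 10 days' notice — holds.
So (a) is satisfied (T AND T AND T).
(b) hourly-paid — fails.
(c) tenure ≥ 18 mo. — not satisfied.
(2): T OR F OR F → true.
(3) not employee-requested — satisfied.
Overall: T AND T AND T → true.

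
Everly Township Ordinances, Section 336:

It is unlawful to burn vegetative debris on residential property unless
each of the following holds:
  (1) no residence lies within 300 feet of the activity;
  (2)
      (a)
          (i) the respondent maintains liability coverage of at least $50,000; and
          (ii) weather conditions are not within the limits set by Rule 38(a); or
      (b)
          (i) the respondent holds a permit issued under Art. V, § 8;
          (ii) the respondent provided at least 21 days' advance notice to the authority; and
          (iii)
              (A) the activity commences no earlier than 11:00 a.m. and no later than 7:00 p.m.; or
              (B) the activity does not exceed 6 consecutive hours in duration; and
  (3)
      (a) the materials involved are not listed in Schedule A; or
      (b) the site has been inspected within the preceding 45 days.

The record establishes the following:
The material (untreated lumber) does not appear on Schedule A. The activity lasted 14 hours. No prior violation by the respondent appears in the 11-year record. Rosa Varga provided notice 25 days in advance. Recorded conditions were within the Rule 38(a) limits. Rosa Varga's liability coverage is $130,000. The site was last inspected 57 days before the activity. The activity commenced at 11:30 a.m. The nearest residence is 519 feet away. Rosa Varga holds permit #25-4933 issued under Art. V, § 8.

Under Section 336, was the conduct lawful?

(1) no residence in 300 ft — met.
(i) coverage ≥ $50,000 — met.
(ii) not (weather ok) — not met.
So (a) is not satisfied (T AND F).
(i) holds permit — holds.
(ii) ≥21 days' notice — holds.
(A) start within hours — holds.
(B) ≤ 6 hrs duration — not satisfied.
(iii): T OR F → true.
(b): T AND T AND T → true.
So (2) is satisfied (F OR T).
(a) not (Schedule A material) — satisfied.
(b) site inspected — not satisfied.
So (3) is satisfied (T OR F).
Overall: T AND T AND T → true.

Yes — lawful.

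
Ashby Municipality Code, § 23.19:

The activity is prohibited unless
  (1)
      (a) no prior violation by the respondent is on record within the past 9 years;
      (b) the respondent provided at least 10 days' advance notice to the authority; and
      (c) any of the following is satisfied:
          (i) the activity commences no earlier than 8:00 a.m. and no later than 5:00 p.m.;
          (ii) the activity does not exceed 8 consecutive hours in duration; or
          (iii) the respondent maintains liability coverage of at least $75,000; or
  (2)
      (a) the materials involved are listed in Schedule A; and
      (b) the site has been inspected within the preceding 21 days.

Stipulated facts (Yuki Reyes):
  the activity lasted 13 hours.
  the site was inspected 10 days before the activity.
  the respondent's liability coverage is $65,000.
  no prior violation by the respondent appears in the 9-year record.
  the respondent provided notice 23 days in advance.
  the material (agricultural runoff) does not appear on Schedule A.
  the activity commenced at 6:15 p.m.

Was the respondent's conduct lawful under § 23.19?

No — unlawful.

(a) no prior violation — satisfied.
(b) ≥10 days' notice — satisfied.
(i) start within hours — not met.
(ii) ≤ 8 hrs duration — fails.
(iii) coverage ≥ $75,000 — not met.
(c) = F OR F OR F = false.
(1): T AND T AND F → false.
(a) Schedule A material — fails.
(b) site inspected — holds.
So (2) is not satisfied (F AND T).
Overall = F OR F = false.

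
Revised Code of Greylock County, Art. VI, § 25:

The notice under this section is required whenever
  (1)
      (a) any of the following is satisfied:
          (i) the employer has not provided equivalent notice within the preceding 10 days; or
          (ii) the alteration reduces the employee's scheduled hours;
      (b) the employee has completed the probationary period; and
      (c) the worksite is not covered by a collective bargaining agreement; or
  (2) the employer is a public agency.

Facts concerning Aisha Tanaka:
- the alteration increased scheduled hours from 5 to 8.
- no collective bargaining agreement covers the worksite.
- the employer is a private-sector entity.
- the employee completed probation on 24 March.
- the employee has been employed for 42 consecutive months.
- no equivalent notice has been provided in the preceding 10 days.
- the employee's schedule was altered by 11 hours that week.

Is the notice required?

(i) no recent notice — satisfied.
(ii) hours reduced — not satisfied.
(a) = T OR F = true.
(b) past probation — holds.
(c) no CBA — satisfied.
So (1) is satisfied (T AND T AND T).
(2) public agency — not met.
So Overall is satisfied (T OR F).

Yes — required.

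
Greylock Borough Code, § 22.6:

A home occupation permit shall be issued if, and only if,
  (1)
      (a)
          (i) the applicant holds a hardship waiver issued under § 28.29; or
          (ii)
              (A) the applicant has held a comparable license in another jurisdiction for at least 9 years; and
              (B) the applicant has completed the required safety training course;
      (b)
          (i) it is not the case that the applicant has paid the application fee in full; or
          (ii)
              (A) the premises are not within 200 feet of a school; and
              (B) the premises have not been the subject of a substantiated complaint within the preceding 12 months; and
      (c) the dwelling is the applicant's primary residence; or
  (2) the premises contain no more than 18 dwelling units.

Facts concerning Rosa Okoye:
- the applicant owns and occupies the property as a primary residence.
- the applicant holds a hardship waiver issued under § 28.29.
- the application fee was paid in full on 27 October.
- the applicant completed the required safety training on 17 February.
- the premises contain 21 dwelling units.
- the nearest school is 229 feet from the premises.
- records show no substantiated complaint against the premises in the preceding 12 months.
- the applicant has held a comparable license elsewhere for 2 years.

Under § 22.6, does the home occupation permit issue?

Yes — granted.

(i) hardship waiver — holds.
(A) prior license ≥ 9 yr — not satisfied.
(B) safety training — satisfied.
(ii) = F AND T = false.
So (a) is satisfied (T OR F).
(i) not (fee paid) — not met.
(A) ≥200 ft from school — holds.
(B) no complaint in 12 mo. — holds.
(ii) = T AND T = true.
So (b) is satisfied (F OR T).
(c) primary residence — met.
(1) = T AND T AND T = true.
(2) ≤ 18 units — not satisfied.
Overall = T OR F = true.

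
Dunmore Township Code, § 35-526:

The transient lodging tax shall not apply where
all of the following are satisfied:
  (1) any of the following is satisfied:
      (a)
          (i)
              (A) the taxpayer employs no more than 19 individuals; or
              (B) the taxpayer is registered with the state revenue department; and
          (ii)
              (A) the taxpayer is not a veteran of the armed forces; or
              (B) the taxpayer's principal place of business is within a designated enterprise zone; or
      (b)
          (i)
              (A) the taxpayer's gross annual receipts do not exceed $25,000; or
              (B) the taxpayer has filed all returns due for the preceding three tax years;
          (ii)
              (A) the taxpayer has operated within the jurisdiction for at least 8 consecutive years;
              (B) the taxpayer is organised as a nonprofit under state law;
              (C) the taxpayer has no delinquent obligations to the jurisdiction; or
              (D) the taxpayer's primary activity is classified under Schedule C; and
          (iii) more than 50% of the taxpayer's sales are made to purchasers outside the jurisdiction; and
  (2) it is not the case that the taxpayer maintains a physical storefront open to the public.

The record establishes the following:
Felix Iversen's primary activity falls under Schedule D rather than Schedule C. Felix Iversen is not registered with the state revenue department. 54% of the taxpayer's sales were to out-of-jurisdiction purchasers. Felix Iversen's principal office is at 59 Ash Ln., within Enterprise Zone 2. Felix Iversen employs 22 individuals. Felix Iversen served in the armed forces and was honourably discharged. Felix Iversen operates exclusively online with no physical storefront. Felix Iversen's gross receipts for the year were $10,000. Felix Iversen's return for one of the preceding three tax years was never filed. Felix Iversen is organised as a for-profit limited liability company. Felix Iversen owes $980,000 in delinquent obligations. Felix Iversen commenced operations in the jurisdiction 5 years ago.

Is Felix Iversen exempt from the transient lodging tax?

(A) ≤ 19 employees — not met.
(B) state-registered — not satisfied.
(i): F OR F → false.
(A) not (veteran) — fails.
(B) in enterprise zone — satisfied.
(ii) = F OR T = true.
(a) = F AND T = false.
(A) receipts ≤ $25,000 — holds.
(B) returns current — not met.
So (i) is satisfied (T OR F).
(A) ≥ 8 yrs in jurisdiction — not satisfied.
(B) nonprofit — not satisfied.
(C) no delinquency — not met.
(D) Schedule C activity — not met.
So (ii) is not satisfied (F OR F OR F OR F).
(iii) >50% out-of-jur. sales — satisfied.
(b) = T AND F AND T = false.
(1): F OR F → false.
(2) not (has storefront) — satisfied.
Overall: F AND T → false.

No — not exempt.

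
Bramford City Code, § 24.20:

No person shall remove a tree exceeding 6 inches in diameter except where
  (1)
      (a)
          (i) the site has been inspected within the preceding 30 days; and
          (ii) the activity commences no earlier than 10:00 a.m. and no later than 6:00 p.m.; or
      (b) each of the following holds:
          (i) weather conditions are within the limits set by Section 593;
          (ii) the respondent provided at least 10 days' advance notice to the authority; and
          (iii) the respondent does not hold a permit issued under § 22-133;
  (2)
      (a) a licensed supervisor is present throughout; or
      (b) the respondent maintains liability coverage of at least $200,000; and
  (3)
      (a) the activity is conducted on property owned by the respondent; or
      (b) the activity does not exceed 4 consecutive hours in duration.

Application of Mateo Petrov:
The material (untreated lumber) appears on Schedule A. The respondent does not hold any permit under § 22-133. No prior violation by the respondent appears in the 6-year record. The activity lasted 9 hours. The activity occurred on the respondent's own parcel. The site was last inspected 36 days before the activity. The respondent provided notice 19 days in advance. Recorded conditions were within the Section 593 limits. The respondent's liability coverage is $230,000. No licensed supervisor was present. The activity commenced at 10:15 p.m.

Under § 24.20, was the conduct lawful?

(i) site inspected — not satisfied.
(ii) start within hours — fails.
So (a) is not satisfied (F AND F).
(i) weather ok — satisfied.
(ii) ≥10 days' notice — satisfied.
(iii) not (holds permit) — satisfied.
(b): T AND T AND T → true.
So (1) is satisfied (F OR T).
(a) supervisor present — not satisfied.
(b) coverage ≥ $200,000 — met.
So (2) is satisfied (F OR T).
(a) own property — holds.
(b) ≤ 4 hrs duration — not met.
(3): T OR F → true.
So Overall is satisfied (T AND T AND T).

Yes — lawful.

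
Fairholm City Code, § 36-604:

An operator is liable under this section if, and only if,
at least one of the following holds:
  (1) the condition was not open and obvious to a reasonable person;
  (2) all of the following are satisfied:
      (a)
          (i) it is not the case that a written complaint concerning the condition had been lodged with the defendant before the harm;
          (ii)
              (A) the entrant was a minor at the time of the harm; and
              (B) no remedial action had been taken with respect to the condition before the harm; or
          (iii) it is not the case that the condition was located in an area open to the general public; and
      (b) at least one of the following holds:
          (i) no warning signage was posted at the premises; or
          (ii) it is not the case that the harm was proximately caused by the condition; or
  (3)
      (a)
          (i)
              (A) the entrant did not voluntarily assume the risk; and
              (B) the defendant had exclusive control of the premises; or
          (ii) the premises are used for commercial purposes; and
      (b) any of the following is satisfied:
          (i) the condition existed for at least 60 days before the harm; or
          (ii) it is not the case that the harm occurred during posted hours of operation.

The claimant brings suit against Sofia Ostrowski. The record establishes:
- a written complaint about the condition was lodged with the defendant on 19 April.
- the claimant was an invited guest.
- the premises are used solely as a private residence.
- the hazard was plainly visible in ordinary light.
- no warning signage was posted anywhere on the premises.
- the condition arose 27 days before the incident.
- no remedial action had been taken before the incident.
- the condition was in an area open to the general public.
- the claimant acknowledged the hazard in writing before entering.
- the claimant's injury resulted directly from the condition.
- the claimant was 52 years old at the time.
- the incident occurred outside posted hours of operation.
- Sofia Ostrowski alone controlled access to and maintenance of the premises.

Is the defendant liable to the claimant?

(1) not open/obvious — not satisfied.
(i) not (complaint lodged) — fails.
(A) entrant a minor — not satisfied.
(B) no remedial action — satisfied.
(ii): F AND T → false.
(iii) not (public area) — fails.
(a): F OR F OR F → false.
(i) no signage posted — met.
(ii) not (proximate cause) — not satisfied.
(b): T OR F → true.
(2): F AND T → false.
(A) no assumed risk — fails.
(B) exclusive control — satisfied.
(i) = F AND T = false.
(ii) commercial use — not met.
So (a) is not satisfied (F OR F).
(i) condition ≥60 days old — fails.
(ii) not (during posted hours) — holds.
(b) = F OR T = true.
(3): F AND T → false.
So Overall is not satisfied (F OR F OR F).

No — not liable.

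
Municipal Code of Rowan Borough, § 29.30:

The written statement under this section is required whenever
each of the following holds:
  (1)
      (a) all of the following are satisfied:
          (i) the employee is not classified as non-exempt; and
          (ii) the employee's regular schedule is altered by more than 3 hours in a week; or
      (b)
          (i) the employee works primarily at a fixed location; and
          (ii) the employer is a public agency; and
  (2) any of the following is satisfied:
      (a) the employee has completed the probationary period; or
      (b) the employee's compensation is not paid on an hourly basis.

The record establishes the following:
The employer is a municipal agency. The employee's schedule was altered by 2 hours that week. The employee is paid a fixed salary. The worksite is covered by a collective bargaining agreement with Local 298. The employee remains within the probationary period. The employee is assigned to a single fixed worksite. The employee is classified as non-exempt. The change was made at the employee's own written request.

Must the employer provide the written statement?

Yes — required.

(i) not (non-exempt) — not met.
(ii) schedule shift > 3h — fails.
(a) = F AND F = false.
(i) fixed location — satisfied.
(ii) public agency — met.
(b): T AND T → true.
(1): F OR T → true.
(a) past probation — not met.
(b) not (hourly-paid) — satisfied.
(2): F OR T → true.
So Overall is satisfied (T AND T).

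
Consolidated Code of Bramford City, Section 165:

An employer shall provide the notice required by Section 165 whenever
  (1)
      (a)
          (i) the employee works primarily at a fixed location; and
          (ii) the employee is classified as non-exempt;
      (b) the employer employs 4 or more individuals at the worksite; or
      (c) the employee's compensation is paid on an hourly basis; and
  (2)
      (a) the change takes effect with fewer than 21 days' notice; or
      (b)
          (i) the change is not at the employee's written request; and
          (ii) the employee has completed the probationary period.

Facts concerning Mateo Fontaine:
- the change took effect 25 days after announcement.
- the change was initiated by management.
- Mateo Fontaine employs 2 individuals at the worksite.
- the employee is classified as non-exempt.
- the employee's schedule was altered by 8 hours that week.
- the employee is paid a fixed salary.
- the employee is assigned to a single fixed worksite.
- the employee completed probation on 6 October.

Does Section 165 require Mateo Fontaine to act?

Yes — required.

(i) fixed location — holds.
(ii) non-exempt — holds.
(a): T AND T → true.
(b) ≥ 4 at site — not met.
(c) hourly-paid — fails.
(1): T OR F OR F → true.
(a) < 21 days' notice — not satisfied.
(i) not employee-requested — holds.
(ii) past probation — satisfied.
So (b) is satisfied (T AND T).
(2): F OR T → true.
So Overall is satisfied (T AND T).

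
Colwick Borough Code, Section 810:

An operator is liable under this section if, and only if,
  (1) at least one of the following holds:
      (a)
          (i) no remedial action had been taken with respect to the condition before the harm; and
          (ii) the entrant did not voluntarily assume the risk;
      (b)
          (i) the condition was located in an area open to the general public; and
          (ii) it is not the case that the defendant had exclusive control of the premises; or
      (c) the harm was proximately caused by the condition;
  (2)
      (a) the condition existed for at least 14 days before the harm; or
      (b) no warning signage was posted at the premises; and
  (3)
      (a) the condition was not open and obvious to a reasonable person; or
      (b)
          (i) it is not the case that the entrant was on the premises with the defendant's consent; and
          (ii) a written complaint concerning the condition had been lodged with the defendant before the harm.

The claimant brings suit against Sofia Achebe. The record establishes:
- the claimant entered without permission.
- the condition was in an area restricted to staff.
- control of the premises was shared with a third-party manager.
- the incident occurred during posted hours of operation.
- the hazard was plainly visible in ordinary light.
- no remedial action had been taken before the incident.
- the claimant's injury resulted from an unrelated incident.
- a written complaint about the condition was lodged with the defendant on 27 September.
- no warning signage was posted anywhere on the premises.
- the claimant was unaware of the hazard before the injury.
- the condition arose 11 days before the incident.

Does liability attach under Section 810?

(i) no remedial action — holds.
(ii) no assumed risk — met.
So (a) is satisfied (T AND T).
(i) public area — fails.
(ii) not (exclusive control) — satisfied.
(b) = F AND T = false.
(c) proximate cause — fails.
(1): T OR F OR F → true.
(a) condition ≥14 days old — not met.
(b) no signage posted — holds.
(2) = F OR T = true.
(a) not open/obvious — not met.
(i) not (consent to enter) — met.
(ii) complaint lodged — met.
So (b) is satisfied (T AND T).
So (3) is satisfied (F OR T).
Overall: T AND T AND T → true.

Yes — liable.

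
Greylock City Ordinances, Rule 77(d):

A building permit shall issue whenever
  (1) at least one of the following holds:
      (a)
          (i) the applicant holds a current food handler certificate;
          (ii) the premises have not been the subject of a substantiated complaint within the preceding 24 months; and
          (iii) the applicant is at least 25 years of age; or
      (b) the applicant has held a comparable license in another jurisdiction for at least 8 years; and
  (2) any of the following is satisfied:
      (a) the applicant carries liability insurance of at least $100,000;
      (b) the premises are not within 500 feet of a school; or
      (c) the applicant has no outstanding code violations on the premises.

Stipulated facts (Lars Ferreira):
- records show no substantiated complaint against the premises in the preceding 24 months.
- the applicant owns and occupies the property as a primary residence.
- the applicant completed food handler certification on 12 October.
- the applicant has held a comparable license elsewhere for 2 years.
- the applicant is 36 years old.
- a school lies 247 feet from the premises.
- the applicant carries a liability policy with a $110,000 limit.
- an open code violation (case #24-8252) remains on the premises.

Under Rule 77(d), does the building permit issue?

(i) food handler cert. — satisfied.
(ii) no complaint in 24 mo. — met.
(iii) age ≥ 25 — holds.
(a) = T AND T AND T = true.
(b) prior license ≥ 8 yr — not met.
So (1) is satisfied (T OR F).
(a) insurance ≥ $100,000 — holds.
(b) ≥500 ft from school — not satisfied.
(c) no code violations — not met.
(2) = T OR F OR F = true.
Overall: T AND T → true.

Yes — granted.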